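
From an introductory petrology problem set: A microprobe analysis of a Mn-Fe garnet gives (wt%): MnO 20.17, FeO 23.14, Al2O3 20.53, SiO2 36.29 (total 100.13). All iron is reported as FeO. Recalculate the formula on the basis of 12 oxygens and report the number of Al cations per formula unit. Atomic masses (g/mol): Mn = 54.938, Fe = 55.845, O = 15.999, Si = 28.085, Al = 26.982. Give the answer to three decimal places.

MnO (M=70.937): mol = 0.28434; Mn = 0.28434, O = 0.28434.
FeO (M=71.844): mol = 0.32209; Fe = 0.32209, O = 0.32209.
Al2O3 (M=101.961): mol = 0.20135; Al = 0.40270, O = 0.60405.
SiO2 (M=60.083): mol = 0.60400; Si = 0.60400, O = 1.20800.
ΣO = 2.41848; factor = 12/ΣO = 4.96179.
Al apfu = 0.40270 × 4.96179 = 1.998.

1.998 Al apfu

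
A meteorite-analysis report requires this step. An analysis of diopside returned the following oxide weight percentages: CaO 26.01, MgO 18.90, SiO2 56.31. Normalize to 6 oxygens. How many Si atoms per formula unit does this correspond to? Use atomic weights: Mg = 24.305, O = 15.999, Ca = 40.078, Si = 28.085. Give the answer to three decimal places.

CaO (M=56.077): mol = 0.46383; Ca = 0.46383, O = 0.46383.
MgO (M=40.304): mol = 0.46894; Mg = 0.46894, O = 0.46894.
SiO2 (M=60.083): mol = 0.93720; Si = 0.93720, O = 1.87440.
ΣO = 2.80717; factor = 6/ΣO = 2.13738.
Si apfu = 0.93720 × 2.13738 = 2.003.

2.003 Si apfu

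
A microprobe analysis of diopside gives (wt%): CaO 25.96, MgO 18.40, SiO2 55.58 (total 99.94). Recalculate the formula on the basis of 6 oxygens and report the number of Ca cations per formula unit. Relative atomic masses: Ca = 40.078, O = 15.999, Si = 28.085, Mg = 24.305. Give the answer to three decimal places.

CaO (M=56.077): mol = 0.46293; Ca = 0.46293, O = 0.46293.
MgO (M=40.304): mol = 0.45653; Mg = 0.45653, O = 0.45653.
SiO2 (M=60.083): mol = 0.92505; Si = 0.92505, O = 1.85010.
ΣO = 2.76956; factor = 6/ΣO = 2.16641.
Ca apfu = 0.46293 × 2.16641 = 1.003.

1.003 Ca apfu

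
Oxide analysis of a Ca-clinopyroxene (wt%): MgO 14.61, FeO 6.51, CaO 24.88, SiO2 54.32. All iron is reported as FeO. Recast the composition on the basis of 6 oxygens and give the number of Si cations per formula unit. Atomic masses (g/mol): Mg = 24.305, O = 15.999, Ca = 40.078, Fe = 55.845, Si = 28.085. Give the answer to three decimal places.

MgO: 14.61/40.304 = 0.36250 mol → 0.36250 mol Mg, 0.36250 mol O.
FeO: 6.51/71.844 = 0.09061 mol → 0.09061 mol Fe, 0.09061 mol O.
CaO: 24.88/56.077 = 0.44368 mol → 0.44368 mol Ca, 0.44368 mol O.
SiO2: 54.32/60.083 = 0.90408 mol → 0.90408 mol Si, 1.80816 mol O.
Total oxygen = 2.70495 mol. Normalization factor = 6/2.70495 = 2.21816.
Si per 6 O = 0.90408 × 2.21816 = 2.005.

2.005 Si apfu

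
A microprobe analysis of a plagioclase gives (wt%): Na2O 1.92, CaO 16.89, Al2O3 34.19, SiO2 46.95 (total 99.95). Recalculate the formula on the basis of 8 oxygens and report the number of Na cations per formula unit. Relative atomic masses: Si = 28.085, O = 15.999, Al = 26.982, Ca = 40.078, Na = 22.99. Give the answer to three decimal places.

Na2O: 1.92/61.979 = 0.03098 mol → 0.06196 mol Na, 0.03098 mol O.
CaO: 16.89/56.077 = 0.30119 mol → 0.30119 mol Ca, 0.30119 mol O.
Al2O3: 34.19/101.961 = 0.33532 mol → 0.67064 mol Al, 1.00596 mol O.
SiO2: 46.95/60.083 = 0.78142 mol → 0.78142 mol Si, 1.56284 mol O.
Total oxygen = 2.90097 mol. Normalization factor = 8/2.90097 = 2.75770.
Na per 8 O = 0.06196 × 2.75770 = 0.171.

0.171 Na apfu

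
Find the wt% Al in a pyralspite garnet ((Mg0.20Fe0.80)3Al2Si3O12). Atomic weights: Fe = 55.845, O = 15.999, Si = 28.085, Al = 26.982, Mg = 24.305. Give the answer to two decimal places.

Formula mass = 0.60·24.305 + 2.40·55.845 + 2·26.982 + 3·28.085 + 12·15.999 = 478.818 g/mol, of which 53.964 g is Al.
So Al makes up 53.964/478.818 = 0.1127 of the mass, i.e. 11.27%.

11.27 wt%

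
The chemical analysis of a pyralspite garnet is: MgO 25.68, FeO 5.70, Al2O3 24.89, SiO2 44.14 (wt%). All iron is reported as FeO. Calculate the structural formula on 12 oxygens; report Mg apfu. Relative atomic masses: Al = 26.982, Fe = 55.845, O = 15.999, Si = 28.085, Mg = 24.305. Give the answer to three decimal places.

2.620 Mg apfu

MgO (M=40.304): mol = 0.63716; Mg = 0.63716, O = 0.63716.
FeO (M=71.844): mol = 0.07934; Fe = 0.07934, O = 0.07934.
Al2O3 (M=101.961): mol = 0.24411; Al = 0.48822, O = 0.73233.
SiO2 (M=60.083): mol = 0.73465; Si = 0.73465, O = 1.46930.
ΣO = 2.91813; factor = 12/ΣO = 4.11222.
Mg apfu = 0.63716 × 4.11222 = 2.620.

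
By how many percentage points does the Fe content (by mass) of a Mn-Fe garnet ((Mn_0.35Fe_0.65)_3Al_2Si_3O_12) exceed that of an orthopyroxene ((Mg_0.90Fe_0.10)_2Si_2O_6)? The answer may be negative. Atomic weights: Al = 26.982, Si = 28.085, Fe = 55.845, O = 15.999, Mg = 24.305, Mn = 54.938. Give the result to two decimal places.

M((Mn_0.35Fe_0.65)_3Al_2Si_3O_12) = 496.790 g/mol, so wt% Fe = 108.898/496.790 × 100 = 21.92%.
M((Mg_0.90Fe_0.10)_2Si_2O_6) = 207.082 g/mol, so wt% Fe = 11.169/207.082 × 100 = 5.39%.
21.92 − 5.39 = 16.53 pp.

16.53 percentage points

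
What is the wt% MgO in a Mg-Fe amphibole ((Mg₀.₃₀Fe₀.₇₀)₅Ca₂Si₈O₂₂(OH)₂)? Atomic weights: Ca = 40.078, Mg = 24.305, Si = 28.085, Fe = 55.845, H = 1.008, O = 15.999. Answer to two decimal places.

6.55 wt%

Molar mass of (Mg₀.₃₀Fe₀.₇₀)₅Ca₂Si₈O₂₂(OH)₂ = 1.50×24.305 + 3.50×55.845 + 2×40.078 + 8×28.085 + 24×15.999 + 2×1.008 = 922.743 g/mol.
Each formula unit contains 1.50 Mg, equivalent to 1.50/1 = 1.5000 mol MgO.
M(MgO) = 1×24.305 + 1×15.999 = 40.304 g/mol.
Mass of MgO per formula unit = 1.5000 × 40.304 = 60.456 g.
MgO wt% = 60.456 / 922.743 × 100 = 6.55%.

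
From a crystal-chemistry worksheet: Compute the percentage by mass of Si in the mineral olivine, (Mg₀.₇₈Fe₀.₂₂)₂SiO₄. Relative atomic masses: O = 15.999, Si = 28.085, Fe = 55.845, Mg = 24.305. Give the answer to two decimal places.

18.17 weight percent

M((Mg₀.₇₈Fe₀.₂₂)₂SiO₄) = 154.569 g/mol.
Si contributes 1 × 28.085 = 28.085 g per mole.
28.085/154.569 = 0.1817 → 18.17%.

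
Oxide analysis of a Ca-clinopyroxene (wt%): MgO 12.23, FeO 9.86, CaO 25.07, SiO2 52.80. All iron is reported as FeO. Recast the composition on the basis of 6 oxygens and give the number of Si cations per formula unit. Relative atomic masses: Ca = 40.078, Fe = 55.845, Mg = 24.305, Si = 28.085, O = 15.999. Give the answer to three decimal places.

12.23 wt% MgO ÷ 40.304 g/mol = 0.30344 mol, giving 0.30344 Mg and 0.30344 O.
9.86 wt% FeO ÷ 71.844 g/mol = 0.13724 mol, giving 0.13724 Fe and 0.13724 O.
25.07 wt% CaO ÷ 56.077 g/mol = 0.44706 mol, giving 0.44706 Ca and 0.44706 O.
52.80 wt% SiO2 ÷ 60.083 g/mol = 0.87878 mol, giving 0.87878 Si and 1.75756 O.
Oxygen sums to 2.64530; scaling by 6/2.64530 = 2.26817 puts the formula on 6 O.
Si: 0.87878 × 2.26817 = 1.993 atoms per formula unit.

1.993 Si apfu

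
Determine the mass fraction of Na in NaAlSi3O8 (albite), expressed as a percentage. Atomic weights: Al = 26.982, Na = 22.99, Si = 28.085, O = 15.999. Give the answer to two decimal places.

8.77 mass %

M(NaAlSi3O8) = 262.219 g/mol.
Na contributes 1 × 22.99 = 22.990 g per mole.
22.990/262.219 = 0.0877 → 8.77%.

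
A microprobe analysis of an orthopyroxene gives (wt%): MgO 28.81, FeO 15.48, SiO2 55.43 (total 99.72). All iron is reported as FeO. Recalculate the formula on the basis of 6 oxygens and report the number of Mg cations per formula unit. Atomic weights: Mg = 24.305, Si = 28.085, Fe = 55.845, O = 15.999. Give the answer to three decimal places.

1.545 Mg apfu

28.81 wt% MgO ÷ 40.304 g/mol = 0.71482 mol, giving 0.71482 Mg and 0.71482 O.
15.48 wt% FeO ÷ 71.844 g/mol = 0.21547 mol, giving 0.21547 Fe and 0.21547 O.
55.43 wt% SiO2 ÷ 60.083 g/mol = 0.92256 mol, giving 0.92256 Si and 1.84512 O.
Oxygen sums to 2.77541; scaling by 6/2.77541 = 2.16184 puts the formula on 6 O.
Mg: 0.71482 × 2.16184 = 1.545 atoms per formula unit.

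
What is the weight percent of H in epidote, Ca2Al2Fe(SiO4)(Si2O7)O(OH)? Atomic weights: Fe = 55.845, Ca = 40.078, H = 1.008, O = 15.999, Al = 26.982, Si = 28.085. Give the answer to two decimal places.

Formula mass = 2·40.078 + 2·26.982 + 1·55.845 + 3·28.085 + 13·15.999 + 1·1.008 = 483.215 g/mol, of which 1.008 g is H.
So H makes up 1.008/483.215 = 0.0021 of the mass, i.e. 0.21%.

0.21 weight percent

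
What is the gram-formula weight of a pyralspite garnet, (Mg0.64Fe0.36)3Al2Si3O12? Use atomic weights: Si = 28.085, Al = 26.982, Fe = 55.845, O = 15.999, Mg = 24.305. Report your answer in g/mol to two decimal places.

M = 1.92×24.305 + 1.08×55.845 + 2×26.982 + 3×28.085 + 12×15.999

437.19 g/mol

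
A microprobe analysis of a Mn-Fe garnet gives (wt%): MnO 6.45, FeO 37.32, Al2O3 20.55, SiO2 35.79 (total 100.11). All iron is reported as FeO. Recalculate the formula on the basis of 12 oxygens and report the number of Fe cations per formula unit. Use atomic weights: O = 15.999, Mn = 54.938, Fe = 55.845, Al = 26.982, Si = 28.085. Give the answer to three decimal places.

6.45 wt% MnO ÷ 70.937 g/mol = 0.09093 mol, giving 0.09093 Mn and 0.09093 O.
37.32 wt% FeO ÷ 71.844 g/mol = 0.51946 mol, giving 0.51946 Fe and 0.51946 O.
20.55 wt% Al2O3 ÷ 101.961 g/mol = 0.20155 mol, giving 0.40310 Al and 0.60465 O.
35.79 wt% SiO2 ÷ 60.083 g/mol = 0.59568 mol, giving 0.59568 Si and 1.19136 O.
Oxygen sums to 2.40640; scaling by 12/2.40640 = 4.98670 puts the formula on 12 O.
Fe: 0.51946 × 4.98670 = 2.590 atoms per formula unit.

2.590 Fe apfu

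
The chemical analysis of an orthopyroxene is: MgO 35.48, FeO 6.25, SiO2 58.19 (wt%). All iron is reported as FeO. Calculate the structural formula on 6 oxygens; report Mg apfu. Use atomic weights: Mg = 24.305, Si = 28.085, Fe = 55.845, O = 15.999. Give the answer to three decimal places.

1.819 Mg apfu

35.48 wt% MgO ÷ 40.304 g/mol = 0.88031 mol, giving 0.88031 Mg and 0.88031 O.
6.25 wt% FeO ÷ 71.844 g/mol = 0.08699 mol, giving 0.08699 Fe and 0.08699 O.
58.19 wt% SiO2 ÷ 60.083 g/mol = 0.96849 mol, giving 0.96849 Si and 1.93698 O.
Oxygen sums to 2.90428; scaling by 6/2.90428 = 2.06592 puts the formula on 6 O.
Mg: 0.88031 × 2.06592 = 1.819 atoms per formula unit.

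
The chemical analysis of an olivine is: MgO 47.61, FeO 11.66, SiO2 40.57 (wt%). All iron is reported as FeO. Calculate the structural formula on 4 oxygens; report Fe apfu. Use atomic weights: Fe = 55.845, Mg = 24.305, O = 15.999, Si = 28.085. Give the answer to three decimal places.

47.61 wt% MgO ÷ 40.304 g/mol = 1.18127 mol, giving 1.18127 Mg and 1.18127 O.
11.66 wt% FeO ÷ 71.844 g/mol = 0.16230 mol, giving 0.16230 Fe and 0.16230 O.
40.57 wt% SiO2 ÷ 60.083 g/mol = 0.67523 mol, giving 0.67523 Si and 1.35046 O.
Oxygen sums to 2.69403; scaling by 4/2.69403 = 1.48476 puts the formula on 4 O.
Fe: 0.16230 × 1.48476 = 0.241 atoms per formula unit.

0.241 Fe apfu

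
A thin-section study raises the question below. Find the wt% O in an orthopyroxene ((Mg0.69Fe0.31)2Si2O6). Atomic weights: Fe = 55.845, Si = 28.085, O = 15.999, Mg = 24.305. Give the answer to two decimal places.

Molar mass of (Mg0.69Fe0.31)2Si2O6: 1.38·24.305 + 0.62·55.845 + 2·28.085 + 6·15.999 = 220.329 g/mol.
Mass of O per formula unit: 6 × 15.999 = 95.994 g.
Weight fraction O = 95.994 / 220.329 = 0.4357.

43.57 weight percent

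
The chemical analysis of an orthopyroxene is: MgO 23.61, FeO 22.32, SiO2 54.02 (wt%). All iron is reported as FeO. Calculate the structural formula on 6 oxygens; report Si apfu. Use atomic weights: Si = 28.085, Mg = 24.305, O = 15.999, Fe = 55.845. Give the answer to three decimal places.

2.002 Si apfu

MgO: 23.61/40.304 = 0.58580 mol → 0.58580 mol Mg, 0.58580 mol O.
FeO: 22.32/71.844 = 0.31067 mol → 0.31067 mol Fe, 0.31067 mol O.
SiO2: 54.02/60.083 = 0.89909 mol → 0.89909 mol Si, 1.79818 mol O.
Total oxygen = 2.69465 mol. Normalization factor = 6/2.69465 = 2.22663.
Si per 6 O = 0.89909 × 2.22663 = 2.002.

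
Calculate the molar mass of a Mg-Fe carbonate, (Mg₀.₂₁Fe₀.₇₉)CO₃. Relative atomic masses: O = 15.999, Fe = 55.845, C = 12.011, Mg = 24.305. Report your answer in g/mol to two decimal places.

109.23 g/mol

M = 0.21·24.305 + 0.79·55.845 + 1·12.011 + 3·15.999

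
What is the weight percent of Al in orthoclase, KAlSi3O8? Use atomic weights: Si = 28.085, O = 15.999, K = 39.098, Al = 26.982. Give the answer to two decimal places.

Molar mass of KAlSi3O8: 1*39.098 + 1*26.982 + 3*28.085 + 8*15.999 = 278.327 g/mol.
Mass of Al per formula unit: 1 × 26.982 = 26.982 g.
Weight fraction Al = 26.982 / 278.327 = 0.0969.

9.69 mass %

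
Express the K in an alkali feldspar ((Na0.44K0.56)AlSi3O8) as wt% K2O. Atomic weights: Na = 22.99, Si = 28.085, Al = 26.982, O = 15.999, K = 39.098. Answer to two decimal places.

9.72 wt%

M((Na0.44K0.56)AlSi3O8) = 271.239 g/mol; M(K2O) = 94.195 g/mol.
Moles K2O per formula unit = 0.56 K ÷ 2 = 0.2800.
K2O fraction = (0.2800 × 94.195) / 271.239 = 26.375/271.239 = 0.0972.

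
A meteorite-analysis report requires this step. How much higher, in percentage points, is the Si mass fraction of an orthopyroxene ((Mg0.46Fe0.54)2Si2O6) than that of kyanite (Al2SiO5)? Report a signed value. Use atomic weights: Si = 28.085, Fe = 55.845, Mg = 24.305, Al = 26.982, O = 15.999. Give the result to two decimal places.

6.59 percentage points

M((Mg0.46Fe0.54)2Si2O6) = 234.837 g/mol, so wt% Si = 56.170/234.837 × 100 = 23.92%.
M(Al2SiO5) = 162.044 g/mol, so wt% Si = 28.085/162.044 × 100 = 17.33%.
23.92 − 17.33 = 6.59 pp.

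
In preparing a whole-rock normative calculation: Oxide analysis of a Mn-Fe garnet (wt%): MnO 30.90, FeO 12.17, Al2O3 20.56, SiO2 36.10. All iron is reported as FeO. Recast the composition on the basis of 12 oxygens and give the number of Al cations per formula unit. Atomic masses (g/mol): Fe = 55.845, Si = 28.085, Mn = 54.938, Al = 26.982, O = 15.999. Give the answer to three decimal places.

2.007 Al apfu

MnO (M=70.937): mol = 0.43560; Mn = 0.43560, O = 0.43560.
FeO (M=71.844): mol = 0.16939; Fe = 0.16939, O = 0.16939.
Al2O3 (M=101.961): mol = 0.20165; Al = 0.40330, O = 0.60495.
SiO2 (M=60.083): mol = 0.60084; Si = 0.60084, O = 1.20168.
ΣO = 2.41162; factor = 12/ΣO = 4.97591.
Al apfu = 0.40330 × 4.97591 = 2.007.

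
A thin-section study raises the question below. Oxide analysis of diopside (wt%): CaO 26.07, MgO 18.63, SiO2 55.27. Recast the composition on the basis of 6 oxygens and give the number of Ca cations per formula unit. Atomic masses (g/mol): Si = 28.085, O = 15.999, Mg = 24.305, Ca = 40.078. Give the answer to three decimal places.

26.07 wt% CaO ÷ 56.077 g/mol = 0.46490 mol, giving 0.46490 Ca and 0.46490 O.
18.63 wt% MgO ÷ 40.304 g/mol = 0.46224 mol, giving 0.46224 Mg and 0.46224 O.
55.27 wt% SiO2 ÷ 60.083 g/mol = 0.91989 mol, giving 0.91989 Si and 1.83978 O.
Oxygen sums to 2.76692; scaling by 6/2.76692 = 2.16848 puts the formula on 6 O.
Ca: 0.46490 × 2.16848 = 1.008 atoms per formula unit.

1.008 Ca apfu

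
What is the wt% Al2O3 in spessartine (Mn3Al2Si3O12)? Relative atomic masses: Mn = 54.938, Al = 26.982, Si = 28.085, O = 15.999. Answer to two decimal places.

20.60 wt%

M(Mn3Al2Si3O12) = 495.021 g/mol; M(Al2O3) = 101.961 g/mol.
Moles Al2O3 per formula unit = 2 Al ÷ 2 = 1.0000.
Al2O3 fraction = (1.0000 × 101.961) / 495.021 = 101.961/495.021 = 0.2060.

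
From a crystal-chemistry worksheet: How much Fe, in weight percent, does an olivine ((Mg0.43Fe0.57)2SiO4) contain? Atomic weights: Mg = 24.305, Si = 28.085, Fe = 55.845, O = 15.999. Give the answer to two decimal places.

Molar mass of (Mg0.43Fe0.57)2SiO4: 0.86·24.305 + 1.14·55.845 + 1·28.085 + 4·15.999 = 176.647 g/mol.
Mass of Fe per formula unit: 1.14 × 55.845 = 63.663 g.
Weight fraction Fe = 63.663 / 176.647 = 0.3604.

36.04 weight percent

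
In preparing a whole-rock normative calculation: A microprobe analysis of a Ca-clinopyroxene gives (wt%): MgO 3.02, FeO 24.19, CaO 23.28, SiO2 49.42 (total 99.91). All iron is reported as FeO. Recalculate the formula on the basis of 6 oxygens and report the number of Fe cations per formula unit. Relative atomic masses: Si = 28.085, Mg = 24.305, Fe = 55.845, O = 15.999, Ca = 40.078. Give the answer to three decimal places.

0.817 Fe apfu

MgO: 3.02/40.304 = 0.07493 mol → 0.07493 mol Mg, 0.07493 mol O.
FeO: 24.19/71.844 = 0.33670 mol → 0.33670 mol Fe, 0.33670 mol O.
CaO: 23.28/56.077 = 0.41514 mol → 0.41514 mol Ca, 0.41514 mol O.
SiO2: 49.42/60.083 = 0.82253 mol → 0.82253 mol Si, 1.64506 mol O.
Total oxygen = 2.47183 mol. Normalization factor = 6/2.47183 = 2.42735.
Fe per 6 O = 0.33670 × 2.42735 = 0.817.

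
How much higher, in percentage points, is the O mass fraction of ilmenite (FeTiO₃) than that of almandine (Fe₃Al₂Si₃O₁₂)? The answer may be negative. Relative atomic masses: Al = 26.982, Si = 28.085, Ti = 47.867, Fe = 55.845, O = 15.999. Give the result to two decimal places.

-6.93 percentage points

First mineral: 47.997 g O in 151.709 g formula = 31.64 wt% O.
Second mineral: 191.988 g O in 497.742 g formula = 38.57 wt% O.
31.64% − 38.57% gives a difference of -6.93 percentage points.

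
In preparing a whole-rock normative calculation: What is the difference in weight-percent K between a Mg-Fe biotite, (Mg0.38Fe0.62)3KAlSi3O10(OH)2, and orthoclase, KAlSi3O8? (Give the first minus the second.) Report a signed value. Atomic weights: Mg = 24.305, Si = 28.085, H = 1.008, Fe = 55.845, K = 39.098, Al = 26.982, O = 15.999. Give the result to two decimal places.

M((Mg0.38Fe0.62)3KAlSi3O10(OH)2) = 475.918 g/mol, so wt% K = 39.098/475.918 × 100 = 8.22%.
M(KAlSi3O8) = 278.327 g/mol, so wt% K = 39.098/278.327 × 100 = 14.05%.
8.22 − 14.05 = -5.83 pp.

-5.83 percentage points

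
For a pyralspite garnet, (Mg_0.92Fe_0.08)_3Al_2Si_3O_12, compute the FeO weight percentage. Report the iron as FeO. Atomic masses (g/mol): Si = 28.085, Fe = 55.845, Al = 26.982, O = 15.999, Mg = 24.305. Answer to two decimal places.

4.20 wt%

Molar mass of (Mg_0.92Fe_0.08)_3Al_2Si_3O_12 = 2.76×24.305 + 0.24×55.845 + 2×26.982 + 3×28.085 + 12×15.999 = 410.692 g/mol.
Each formula unit contains 0.24 Fe, equivalent to 0.24/1 = 0.2400 mol FeO.
M(FeO) = 1×55.845 + 1×15.999 = 71.844 g/mol.
Mass of FeO per formula unit = 0.2400 × 71.844 = 17.243 g.
FeO wt% = 17.243 / 410.692 × 100 = 4.20%.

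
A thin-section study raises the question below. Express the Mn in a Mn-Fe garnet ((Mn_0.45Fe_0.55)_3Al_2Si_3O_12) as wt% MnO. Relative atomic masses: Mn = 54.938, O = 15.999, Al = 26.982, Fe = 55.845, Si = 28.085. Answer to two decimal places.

Molar mass of (Mn_0.45Fe_0.55)_3Al_2Si_3O_12 = 1.35*54.938 + 1.65*55.845 + 2*26.982 + 3*28.085 + 12*15.999 = 496.518 g/mol.
Each formula unit contains 1.35 Mn, equivalent to 1.35/1 = 1.3500 mol MnO.
M(MnO) = 1×54.938 + 1×15.999 = 70.937 g/mol.
Mass of MnO per formula unit = 1.3500 × 70.937 = 95.765 g.
MnO wt% = 95.765 / 496.518 × 100 = 19.29%.

19.29 wt%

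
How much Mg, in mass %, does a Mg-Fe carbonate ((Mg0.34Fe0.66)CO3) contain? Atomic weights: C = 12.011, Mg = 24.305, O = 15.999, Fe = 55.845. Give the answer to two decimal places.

Molar mass of (Mg0.34Fe0.66)CO3: 0.34×24.305 + 0.66×55.845 + 1×12.011 + 3×15.999 = 105.129 g/mol.
Mass of Mg per formula unit: 0.34 × 24.305 = 8.264 g.
Weight fraction Mg = 8.264 / 105.129 = 0.0786.

7.86 mass %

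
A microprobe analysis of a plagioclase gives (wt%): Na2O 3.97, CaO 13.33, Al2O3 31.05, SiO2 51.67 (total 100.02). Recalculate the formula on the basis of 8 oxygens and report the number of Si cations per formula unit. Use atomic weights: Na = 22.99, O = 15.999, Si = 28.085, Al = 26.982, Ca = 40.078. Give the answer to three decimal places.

2.344 Si apfu

3.97 wt% Na2O ÷ 61.979 g/mol = 0.06405 mol, giving 0.12810 Na and 0.06405 O.
13.33 wt% CaO ÷ 56.077 g/mol = 0.23771 mol, giving 0.23771 Ca and 0.23771 O.
31.05 wt% Al2O3 ÷ 101.961 g/mol = 0.30453 mol, giving 0.60906 Al and 0.91359 O.
51.67 wt% SiO2 ÷ 60.083 g/mol = 0.85998 mol, giving 0.85998 Si and 1.71996 O.
Oxygen sums to 2.93531; scaling by 8/2.93531 = 2.72544 puts the formula on 8 O.
Si: 0.85998 × 2.72544 = 2.344 atoms per formula unit.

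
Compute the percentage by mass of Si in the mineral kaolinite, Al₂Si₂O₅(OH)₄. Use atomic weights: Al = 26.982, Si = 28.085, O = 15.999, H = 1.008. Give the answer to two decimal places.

21.76 wt%

Molar mass of Al₂Si₂O₅(OH)₄: 2·26.982 + 2·28.085 + 9·15.999 + 4·1.008 = 258.157 g/mol.
Mass of Si per formula unit: 2 × 28.085 = 56.170 g.
Weight fraction Si = 56.170 / 258.157 = 0.2176.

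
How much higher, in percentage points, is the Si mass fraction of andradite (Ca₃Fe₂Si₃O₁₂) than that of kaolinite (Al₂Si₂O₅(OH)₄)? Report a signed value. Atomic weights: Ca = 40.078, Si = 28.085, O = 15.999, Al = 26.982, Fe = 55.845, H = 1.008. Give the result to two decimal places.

-5.18 percentage points

Si in Ca₃Fe₂Si₃O₁₂: molar mass 508.167 g/mol; 3×28.085 = 84.255 g → 16.58 wt%.
Si in Al₂Si₂O₅(OH)₄: molar mass 258.157 g/mol; 2×28.085 = 56.170 g → 21.76 wt%.
Difference = 16.58 − 21.76 = -5.18 percentage points.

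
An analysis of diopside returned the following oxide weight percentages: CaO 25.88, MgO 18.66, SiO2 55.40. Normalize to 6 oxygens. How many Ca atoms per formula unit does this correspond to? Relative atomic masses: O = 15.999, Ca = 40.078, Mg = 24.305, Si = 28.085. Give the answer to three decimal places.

1.000 Ca apfu

25.88 wt% CaO ÷ 56.077 g/mol = 0.46151 mol, giving 0.46151 Ca and 0.46151 O.
18.66 wt% MgO ÷ 40.304 g/mol = 0.46298 mol, giving 0.46298 Mg and 0.46298 O.
55.40 wt% SiO2 ÷ 60.083 g/mol = 0.92206 mol, giving 0.92206 Si and 1.84412 O.
Oxygen sums to 2.76861; scaling by 6/2.76861 = 2.16715 puts the formula on 6 O.
Ca: 0.46151 × 2.16715 = 1.000 atoms per formula unit.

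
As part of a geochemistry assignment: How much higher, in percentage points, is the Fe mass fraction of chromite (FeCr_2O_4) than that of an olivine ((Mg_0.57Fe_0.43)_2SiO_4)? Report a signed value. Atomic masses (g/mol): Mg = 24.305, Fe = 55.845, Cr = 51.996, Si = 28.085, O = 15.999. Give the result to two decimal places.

Fe in FeCr_2O_4: molar mass 223.833 g/mol; 1×55.845 = 55.845 g → 24.95 wt%.
Fe in (Mg_0.57Fe_0.43)_2SiO_4: molar mass 167.815 g/mol; 0.86×55.845 = 48.027 g → 28.62 wt%.
Difference = 24.95 − 28.62 = -3.67 percentage points.

-3.67 percentage points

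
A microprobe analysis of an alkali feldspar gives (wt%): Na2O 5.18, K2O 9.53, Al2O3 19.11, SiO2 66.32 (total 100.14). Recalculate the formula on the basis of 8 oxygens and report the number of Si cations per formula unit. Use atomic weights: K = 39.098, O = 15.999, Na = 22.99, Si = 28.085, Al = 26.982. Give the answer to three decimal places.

2.989 Si apfu

Na2O: 5.18/61.979 = 0.08358 mol → 0.16716 mol Na, 0.08358 mol O.
K2O: 9.53/94.195 = 0.10117 mol → 0.20234 mol K, 0.10117 mol O.
Al2O3: 19.11/101.961 = 0.18742 mol → 0.37484 mol Al, 0.56226 mol O.
SiO2: 66.32/60.083 = 1.10381 mol → 1.10381 mol Si, 2.20762 mol O.
Total oxygen = 2.95463 mol. Normalization factor = 8/2.95463 = 2.70761.
Si per 8 O = 1.10381 × 2.70761 = 2.989.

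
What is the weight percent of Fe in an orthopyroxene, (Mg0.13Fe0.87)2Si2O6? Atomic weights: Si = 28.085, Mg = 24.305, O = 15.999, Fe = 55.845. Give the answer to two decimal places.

M((Mg0.13Fe0.87)2Si2O6) = 255.654 g/mol.
Fe contributes 1.74 × 55.845 = 97.170 g per mole.
97.170/255.654 = 0.3801 → 38.01%.

38.01 weight percent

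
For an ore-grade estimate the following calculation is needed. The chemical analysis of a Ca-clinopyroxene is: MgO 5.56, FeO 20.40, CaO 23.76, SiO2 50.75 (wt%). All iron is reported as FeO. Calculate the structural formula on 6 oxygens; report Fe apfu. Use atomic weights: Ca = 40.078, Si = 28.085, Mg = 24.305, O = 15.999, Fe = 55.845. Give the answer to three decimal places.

0.672 Fe apfu

MgO: 5.56/40.304 = 0.13795 mol → 0.13795 mol Mg, 0.13795 mol O.
FeO: 20.40/71.844 = 0.28395 mol → 0.28395 mol Fe, 0.28395 mol O.
CaO: 23.76/56.077 = 0.42370 mol → 0.42370 mol Ca, 0.42370 mol O.
SiO2: 50.75/60.083 = 0.84466 mol → 0.84466 mol Si, 1.68932 mol O.
Total oxygen = 2.53492 mol. Normalization factor = 6/2.53492 = 2.36694.
Fe per 6 O = 0.28395 × 2.36694 = 0.672.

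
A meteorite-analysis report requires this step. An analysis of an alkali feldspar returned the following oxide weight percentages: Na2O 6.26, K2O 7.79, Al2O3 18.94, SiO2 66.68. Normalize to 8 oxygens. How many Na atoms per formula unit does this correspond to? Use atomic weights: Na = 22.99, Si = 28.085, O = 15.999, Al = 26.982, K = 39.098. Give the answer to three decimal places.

6.26 wt% Na2O ÷ 61.979 g/mol = 0.10100 mol, giving 0.20200 Na and 0.10100 O.
7.79 wt% K2O ÷ 94.195 g/mol = 0.08270 mol, giving 0.16540 K and 0.08270 O.
18.94 wt% Al2O3 ÷ 101.961 g/mol = 0.18576 mol, giving 0.37152 Al and 0.55728 O.
66.68 wt% SiO2 ÷ 60.083 g/mol = 1.10980 mol, giving 1.10980 Si and 2.21960 O.
Oxygen sums to 2.96058; scaling by 8/2.96058 = 2.70217 puts the formula on 8 O.
Na: 0.20200 × 2.70217 = 0.546 atoms per formula unit.

0.546 Na apfu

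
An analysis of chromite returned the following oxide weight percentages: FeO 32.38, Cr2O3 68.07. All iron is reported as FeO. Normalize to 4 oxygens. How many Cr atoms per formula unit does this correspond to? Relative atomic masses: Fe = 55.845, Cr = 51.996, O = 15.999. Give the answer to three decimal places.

32.38 wt% FeO ÷ 71.844 g/mol = 0.45070 mol, giving 0.45070 Fe and 0.45070 O.
68.07 wt% Cr2O3 ÷ 151.989 g/mol = 0.44786 mol, giving 0.89572 Cr and 1.34358 O.
Oxygen sums to 1.79428; scaling by 4/1.79428 = 2.22931 puts the formula on 4 O.
Cr: 0.89572 × 2.22931 = 1.997 atoms per formula unit.

1.997 Cr apfu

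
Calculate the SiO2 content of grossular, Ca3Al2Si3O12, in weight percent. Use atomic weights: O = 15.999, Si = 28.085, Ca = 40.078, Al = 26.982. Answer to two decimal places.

40.02 wt%

M(Ca3Al2Si3O12) = 450.441 g/mol; M(SiO2) = 60.083 g/mol.
Moles SiO2 per formula unit = 3 Si ÷ 1 = 3.0000.
SiO2 fraction = (3.0000 × 60.083) / 450.441 = 180.249/450.441 = 0.4002.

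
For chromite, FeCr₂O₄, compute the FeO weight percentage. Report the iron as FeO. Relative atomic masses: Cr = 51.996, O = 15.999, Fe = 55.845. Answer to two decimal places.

32.10 wt%

Molar mass of FeCr₂O₄ = 1×55.845 + 2×51.996 + 4×15.999 = 223.833 g/mol.
Each formula unit contains 1 Fe, equivalent to 1/1 = 1.0000 mol FeO.
M(FeO) = 1×55.845 + 1×15.999 = 71.844 g/mol.
Mass of FeO per formula unit = 1.0000 × 71.844 = 71.844 g.
FeO wt% = 71.844 / 223.833 × 100 = 32.10%.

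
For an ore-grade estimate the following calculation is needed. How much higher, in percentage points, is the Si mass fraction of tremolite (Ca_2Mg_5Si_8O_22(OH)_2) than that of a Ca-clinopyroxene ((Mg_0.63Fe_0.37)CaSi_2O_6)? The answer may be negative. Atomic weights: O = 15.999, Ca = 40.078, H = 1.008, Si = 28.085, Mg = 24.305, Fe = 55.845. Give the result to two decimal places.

3.05 percentage points

First mineral: 224.680 g Si in 812.353 g formula = 27.66 wt% Si.
Second mineral: 56.170 g Si in 228.217 g formula = 24.61 wt% Si.
27.66% − 24.61% gives a difference of 3.05 percentage points.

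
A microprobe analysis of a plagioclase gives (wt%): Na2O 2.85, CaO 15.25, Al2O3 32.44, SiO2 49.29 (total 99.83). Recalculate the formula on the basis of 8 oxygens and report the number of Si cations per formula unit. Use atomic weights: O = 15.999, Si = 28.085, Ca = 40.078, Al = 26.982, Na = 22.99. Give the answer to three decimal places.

Na2O: 2.85/61.979 = 0.04598 mol → 0.09196 mol Na, 0.04598 mol O.
CaO: 15.25/56.077 = 0.27195 mol → 0.27195 mol Ca, 0.27195 mol O.
Al2O3: 32.44/101.961 = 0.31816 mol → 0.63632 mol Al, 0.95448 mol O.
SiO2: 49.29/60.083 = 0.82037 mol → 0.82037 mol Si, 1.64074 mol O.
Total oxygen = 2.91315 mol. Normalization factor = 8/2.91315 = 2.74617.
Si per 8 O = 0.82037 × 2.74617 = 2.253.

2.253 Si apfu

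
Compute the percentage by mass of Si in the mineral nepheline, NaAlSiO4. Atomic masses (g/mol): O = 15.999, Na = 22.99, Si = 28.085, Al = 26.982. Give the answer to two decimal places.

Formula mass = 1×22.99 + 1×26.982 + 1×28.085 + 4×15.999 = 142.053 g/mol, of which 28.085 g is Si.
So Si makes up 28.085/142.053 = 0.1977 of the mass, i.e. 19.77%.

19.77 mass %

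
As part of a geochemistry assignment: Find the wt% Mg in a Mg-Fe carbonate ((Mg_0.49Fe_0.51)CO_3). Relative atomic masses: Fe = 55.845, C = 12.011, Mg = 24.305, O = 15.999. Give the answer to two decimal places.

11.86 mass %

M((Mg_0.49Fe_0.51)CO_3) = 100.398 g/mol.
Mg contributes 0.49 × 24.305 = 11.909 g per mole.
11.909/100.398 = 0.1186 → 11.86%.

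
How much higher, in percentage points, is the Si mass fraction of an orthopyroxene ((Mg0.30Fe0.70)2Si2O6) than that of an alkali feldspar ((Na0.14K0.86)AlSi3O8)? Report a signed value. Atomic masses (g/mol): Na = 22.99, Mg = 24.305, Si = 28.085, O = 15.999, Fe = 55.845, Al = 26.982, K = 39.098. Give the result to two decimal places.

-7.59 percentage points

Si in (Mg0.30Fe0.70)2Si2O6: molar mass 244.930 g/mol; 2×28.085 = 56.170 g → 22.93 wt%.
Si in (Na0.14K0.86)AlSi3O8: molar mass 276.072 g/mol; 3×28.085 = 84.255 g → 30.52 wt%.
Difference = 22.93 − 30.52 = -7.59 percentage points.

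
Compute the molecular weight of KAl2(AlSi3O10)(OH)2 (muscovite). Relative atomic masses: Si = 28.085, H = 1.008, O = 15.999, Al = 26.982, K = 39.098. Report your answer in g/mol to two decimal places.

398.30 g/mol

M = 1(39.098) + 3(26.982) + 3(28.085) + 12(15.999) + 2(1.008)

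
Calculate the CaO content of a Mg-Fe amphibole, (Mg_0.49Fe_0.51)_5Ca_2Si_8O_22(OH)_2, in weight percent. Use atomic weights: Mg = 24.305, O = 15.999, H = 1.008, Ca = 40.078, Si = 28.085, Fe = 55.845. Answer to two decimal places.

M((Mg_0.49Fe_0.51)_5Ca_2Si_8O_22(OH)_2) = 892.780 g/mol; M(CaO) = 56.077 g/mol.
Moles CaO per formula unit = 2 Ca ÷ 1 = 2.0000.
CaO fraction = (2.0000 × 56.077) / 892.780 = 112.154/892.780 = 0.1256.

12.56 wt%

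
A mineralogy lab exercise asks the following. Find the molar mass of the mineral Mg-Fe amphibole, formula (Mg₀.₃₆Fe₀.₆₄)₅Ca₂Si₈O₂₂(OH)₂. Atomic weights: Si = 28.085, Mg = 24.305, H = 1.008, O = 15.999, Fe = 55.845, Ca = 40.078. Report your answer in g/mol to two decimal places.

The formula mass is the sum 1.80*24.305 + 3.20*55.845 + 2*40.078 + 8*28.085 + 24*15.999 + 2*1.008.

913.28 g/mol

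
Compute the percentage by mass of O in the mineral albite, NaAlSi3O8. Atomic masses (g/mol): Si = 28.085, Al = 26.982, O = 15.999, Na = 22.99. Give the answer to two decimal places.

48.81 mass %

M(NaAlSi3O8) = 262.219 g/mol.
O contributes 8 × 15.999 = 127.992 g per mole.
127.992/262.219 = 0.4881 → 48.81%.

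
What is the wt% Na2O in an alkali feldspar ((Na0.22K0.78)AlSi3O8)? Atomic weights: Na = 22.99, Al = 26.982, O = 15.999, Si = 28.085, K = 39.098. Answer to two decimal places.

Molar mass of (Na0.22K0.78)AlSi3O8 = 0.22×22.99 + 0.78×39.098 + 1×26.982 + 3×28.085 + 8×15.999 = 274.783 g/mol.
Each formula unit contains 0.22 Na, equivalent to 0.22/2 = 0.1100 mol Na2O.
M(Na2O) = 2×22.99 + 1×15.999 = 61.979 g/mol.
Mass of Na2O per formula unit = 0.1100 × 61.979 = 6.818 g.
Na2O wt% = 6.818 / 274.783 × 100 = 2.48%.

2.48 wt%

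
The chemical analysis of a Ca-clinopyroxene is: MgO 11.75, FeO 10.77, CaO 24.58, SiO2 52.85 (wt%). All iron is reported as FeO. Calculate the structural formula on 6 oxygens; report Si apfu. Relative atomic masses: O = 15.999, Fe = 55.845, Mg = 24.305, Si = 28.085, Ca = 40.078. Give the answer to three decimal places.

11.75 wt% MgO ÷ 40.304 g/mol = 0.29153 mol, giving 0.29153 Mg and 0.29153 O.
10.77 wt% FeO ÷ 71.844 g/mol = 0.14991 mol, giving 0.14991 Fe and 0.14991 O.
24.58 wt% CaO ÷ 56.077 g/mol = 0.43833 mol, giving 0.43833 Ca and 0.43833 O.
52.85 wt% SiO2 ÷ 60.083 g/mol = 0.87962 mol, giving 0.87962 Si and 1.75924 O.
Oxygen sums to 2.63901; scaling by 6/2.63901 = 2.27358 puts the formula on 6 O.
Si: 0.87962 × 2.27358 = 2.000 atoms per formula unit.

2.000 Si apfu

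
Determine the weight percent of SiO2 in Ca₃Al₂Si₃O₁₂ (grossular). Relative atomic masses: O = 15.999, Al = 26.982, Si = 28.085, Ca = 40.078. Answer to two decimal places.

40.02 wt%

M(Ca₃Al₂Si₃O₁₂) = 450.441 g/mol; M(SiO2) = 60.083 g/mol.
Moles SiO2 per formula unit = 3 Si ÷ 1 = 3.0000.
SiO2 fraction = (3.0000 × 60.083) / 450.441 = 180.249/450.441 = 0.4002.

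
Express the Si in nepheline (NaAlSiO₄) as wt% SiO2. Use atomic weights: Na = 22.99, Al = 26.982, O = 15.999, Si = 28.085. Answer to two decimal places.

Molar mass of NaAlSiO₄ = 1·22.99 + 1·26.982 + 1·28.085 + 4·15.999 = 142.053 g/mol.
Each formula unit contains 1 Si, equivalent to 1/1 = 1.0000 mol SiO2.
M(SiO2) = 1×28.085 + 2×15.999 = 60.083 g/mol.
Mass of SiO2 per formula unit = 1.0000 × 60.083 = 60.083 g.
SiO2 wt% = 60.083 / 142.053 × 100 = 42.30%.

42.30 wt%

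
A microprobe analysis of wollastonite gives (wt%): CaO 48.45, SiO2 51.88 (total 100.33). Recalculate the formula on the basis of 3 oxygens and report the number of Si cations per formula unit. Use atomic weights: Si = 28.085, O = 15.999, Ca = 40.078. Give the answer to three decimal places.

1.000 Si apfu

48.45 wt% CaO ÷ 56.077 g/mol = 0.86399 mol, giving 0.86399 Ca and 0.86399 O.
51.88 wt% SiO2 ÷ 60.083 g/mol = 0.86347 mol, giving 0.86347 Si and 1.72694 O.
Oxygen sums to 2.59093; scaling by 3/2.59093 = 1.15789 puts the formula on 3 O.
Si: 0.86347 × 1.15789 = 1.000 atoms per formula unit.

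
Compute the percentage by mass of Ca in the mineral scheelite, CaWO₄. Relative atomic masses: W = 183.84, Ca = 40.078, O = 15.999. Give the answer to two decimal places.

13.92 weight percent

Formula mass = 1×40.078 + 1×183.84 + 4×15.999 = 287.914 g/mol, of which 40.078 g is Ca.
So Ca makes up 40.078/287.914 = 0.1392 of the mass, i.e. 13.92%.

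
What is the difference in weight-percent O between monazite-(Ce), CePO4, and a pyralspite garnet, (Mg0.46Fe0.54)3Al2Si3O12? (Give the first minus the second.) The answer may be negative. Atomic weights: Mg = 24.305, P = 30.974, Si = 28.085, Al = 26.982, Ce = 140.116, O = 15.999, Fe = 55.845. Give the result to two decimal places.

-15.05 percentage points

M(CePO4) = 235.086 g/mol, so wt% O = 63.996/235.086 × 100 = 27.22%.
M((Mg0.46Fe0.54)3Al2Si3O12) = 454.217 g/mol, so wt% O = 191.988/454.217 × 100 = 42.27%.
27.22 − 42.27 = -15.05 pp.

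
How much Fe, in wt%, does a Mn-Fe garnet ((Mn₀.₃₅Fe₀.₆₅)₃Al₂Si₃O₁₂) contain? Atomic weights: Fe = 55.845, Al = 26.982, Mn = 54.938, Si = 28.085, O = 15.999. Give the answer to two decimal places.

Formula mass = 1.05*54.938 + 1.95*55.845 + 2*26.982 + 3*28.085 + 12*15.999 = 496.790 g/mol, of which 108.898 g is Fe.
So Fe makes up 108.898/496.790 = 0.2192 of the mass, i.e. 21.92%.

21.92 wt%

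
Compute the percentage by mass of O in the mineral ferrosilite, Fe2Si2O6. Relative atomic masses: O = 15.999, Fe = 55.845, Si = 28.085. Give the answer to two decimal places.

Molar mass of Fe2Si2O6: 2*55.845 + 2*28.085 + 6*15.999 = 263.854 g/mol.
Mass of O per formula unit: 6 × 15.999 = 95.994 g.
Weight fraction O = 95.994 / 263.854 = 0.3638.

36.38 wt%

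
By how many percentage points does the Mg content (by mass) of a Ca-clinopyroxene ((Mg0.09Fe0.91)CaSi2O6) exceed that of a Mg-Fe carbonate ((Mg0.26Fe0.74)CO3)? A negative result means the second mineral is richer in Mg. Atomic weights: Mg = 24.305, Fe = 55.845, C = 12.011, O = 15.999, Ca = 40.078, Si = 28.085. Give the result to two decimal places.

M((Mg0.09Fe0.91)CaSi2O6) = 245.248 g/mol, so wt% Mg = 2.187/245.248 × 100 = 0.89%.
M((Mg0.26Fe0.74)CO3) = 107.653 g/mol, so wt% Mg = 6.319/107.653 × 100 = 5.87%.
0.89 − 5.87 = -4.98 pp.

-4.98 percentage points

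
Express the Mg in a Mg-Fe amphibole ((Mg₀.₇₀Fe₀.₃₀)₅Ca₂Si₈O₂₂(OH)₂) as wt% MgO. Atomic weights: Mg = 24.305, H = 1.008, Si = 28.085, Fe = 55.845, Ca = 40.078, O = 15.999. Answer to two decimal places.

16.41 wt%

Formula mass = 859.663 g/mol.
3.50 Mg → 3.5000 mol MgO per formula unit; M(MgO) = 40.304, so MgO mass = 141.064 g.
141.064/859.663 × 100 = 16.41 wt%.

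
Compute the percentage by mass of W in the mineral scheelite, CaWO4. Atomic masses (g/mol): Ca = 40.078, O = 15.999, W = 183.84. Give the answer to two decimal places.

63.85 wt%

Molar mass of CaWO4: 1×40.078 + 1×183.84 + 4×15.999 = 287.914 g/mol.
Mass of W per formula unit: 1 × 183.84 = 183.840 g.
Weight fraction W = 183.840 / 287.914 = 0.6385.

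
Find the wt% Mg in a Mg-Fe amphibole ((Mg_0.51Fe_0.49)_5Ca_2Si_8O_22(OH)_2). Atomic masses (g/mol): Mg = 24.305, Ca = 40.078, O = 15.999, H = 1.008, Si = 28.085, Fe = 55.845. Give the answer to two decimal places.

Formula mass = 2.55*24.305 + 2.45*55.845 + 2*40.078 + 8*28.085 + 24*15.999 + 2*1.008 = 889.626 g/mol, of which 61.978 g is Mg.
So Mg makes up 61.978/889.626 = 0.0697 of the mass, i.e. 6.97%.

6.97 mass %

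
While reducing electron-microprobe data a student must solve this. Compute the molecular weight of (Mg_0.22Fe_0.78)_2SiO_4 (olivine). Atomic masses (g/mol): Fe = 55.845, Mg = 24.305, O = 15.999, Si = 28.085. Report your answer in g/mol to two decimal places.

189.89 g/mol

Mg: 0.44 × 24.305 = 10.6942
Fe: 1.56 × 55.845 = 87.1182
Si: 1 × 28.085 = 28.0850
O: 4 × 15.999 = 63.9960
Summing the contributions gives the formula mass.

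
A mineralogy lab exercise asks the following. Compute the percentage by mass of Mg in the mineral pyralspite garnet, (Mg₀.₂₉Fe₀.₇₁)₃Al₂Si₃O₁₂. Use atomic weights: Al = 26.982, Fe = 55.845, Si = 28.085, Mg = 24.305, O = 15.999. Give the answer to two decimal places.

4.50 wt%

M((Mg₀.₂₉Fe₀.₇₁)₃Al₂Si₃O₁₂) = 470.302 g/mol.
Mg contributes 0.87 × 24.305 = 21.145 g per mole.
21.145/470.302 = 0.0450 → 4.50%.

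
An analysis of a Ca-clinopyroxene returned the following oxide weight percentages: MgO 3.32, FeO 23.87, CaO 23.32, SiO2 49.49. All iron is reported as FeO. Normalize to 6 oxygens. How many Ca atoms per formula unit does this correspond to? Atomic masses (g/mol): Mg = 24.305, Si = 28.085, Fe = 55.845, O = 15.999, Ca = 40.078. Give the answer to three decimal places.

1.007 Ca apfu

3.32 wt% MgO ÷ 40.304 g/mol = 0.08237 mol, giving 0.08237 Mg and 0.08237 O.
23.87 wt% FeO ÷ 71.844 g/mol = 0.33225 mol, giving 0.33225 Fe and 0.33225 O.
23.32 wt% CaO ÷ 56.077 g/mol = 0.41586 mol, giving 0.41586 Ca and 0.41586 O.
49.49 wt% SiO2 ÷ 60.083 g/mol = 0.82369 mol, giving 0.82369 Si and 1.64738 O.
Oxygen sums to 2.47786; scaling by 6/2.47786 = 2.42144 puts the formula on 6 O.
Ca: 0.41586 × 2.42144 = 1.007 atoms per formula unit.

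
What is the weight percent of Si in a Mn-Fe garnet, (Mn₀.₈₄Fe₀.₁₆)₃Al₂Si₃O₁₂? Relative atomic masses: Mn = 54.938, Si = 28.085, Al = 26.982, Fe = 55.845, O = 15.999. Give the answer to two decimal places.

17.01 wt%

M((Mn₀.₈₄Fe₀.₁₆)₃Al₂Si₃O₁₂) = 495.456 g/mol.
Si contributes 3 × 28.085 = 84.255 g per mole.
84.255/495.456 = 0.1701 → 17.01%.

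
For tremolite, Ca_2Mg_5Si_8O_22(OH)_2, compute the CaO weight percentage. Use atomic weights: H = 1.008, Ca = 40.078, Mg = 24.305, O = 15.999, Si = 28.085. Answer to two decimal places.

13.81 wt%

Molar mass of Ca_2Mg_5Si_8O_22(OH)_2 = 2×40.078 + 5×24.305 + 8×28.085 + 24×15.999 + 2×1.008 = 812.353 g/mol.
Each formula unit contains 2 Ca, equivalent to 2/1 = 2.0000 mol CaO.
M(CaO) = 1×40.078 + 1×15.999 = 56.077 g/mol.
Mass of CaO per formula unit = 2.0000 × 56.077 = 112.154 g.
CaO wt% = 112.154 / 812.353 × 100 = 13.81%.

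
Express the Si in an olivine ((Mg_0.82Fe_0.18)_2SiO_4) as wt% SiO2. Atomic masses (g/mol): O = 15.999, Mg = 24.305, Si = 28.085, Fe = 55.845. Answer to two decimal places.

39.52 wt%

M((Mg_0.82Fe_0.18)_2SiO_4) = 152.045 g/mol; M(SiO2) = 60.083 g/mol.
Moles SiO2 per formula unit = 1 Si ÷ 1 = 1.0000.
SiO2 fraction = (1.0000 × 60.083) / 152.045 = 60.083/152.045 = 0.3952.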